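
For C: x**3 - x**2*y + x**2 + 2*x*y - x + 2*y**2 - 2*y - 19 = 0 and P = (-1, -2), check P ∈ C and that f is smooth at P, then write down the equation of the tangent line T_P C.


Tangent line at P: -8*x - 13*y - 34 = 0.

Step 1: f(-1, -2) = 0, so P lies on C.
Step 2: partial derivatives
  f_x(x, y) = 3*x**2 - 2*x*y + 2*x + 2*y - 1, f_y(x, y) = -x**2 + 2*x + 4*y - 2.
  f_x(P) = -8, f_y(P) = -13 (gradient nonzero, so P is smooth).
Step 3: tangent line at P: -8·(x − -1) + -13·(y − -2) = 0.
Expanding: -8*x - 13*y - 34 = 0.


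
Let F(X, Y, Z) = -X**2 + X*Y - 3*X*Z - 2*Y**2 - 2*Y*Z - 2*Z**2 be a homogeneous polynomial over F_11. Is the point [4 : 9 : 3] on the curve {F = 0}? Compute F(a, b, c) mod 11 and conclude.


F(4,9,3) ≡ 3 (mod 11); P is NOT on the curve.

Evaluate F(4, 9, 3) term-by-term (mod 11).
  -X**2 ↦ -1·16·1·1 = -16
  X*Y ↦ 1·4·9·1 = 36
  -3*X*Z ↦ -3·4·1·3 = -36
  -2*Y**2 ↦ -2·1·81·1 = -162
  -2*Y*Z ↦ -2·1·9·3 = -54
  -2*Z**2 ↦ -2·1·1·9 = -18
Sum: F(4, 9, 3) = (-16) + (36) + (-36) + (-162) + (-54) + (-18) = -250.
Reducing mod 11: -250 ≡ 3 (mod 11).
Since F(a, b, c) ≡ 3 ≠ 0 (mod 11), P does NOT lie on the curve.


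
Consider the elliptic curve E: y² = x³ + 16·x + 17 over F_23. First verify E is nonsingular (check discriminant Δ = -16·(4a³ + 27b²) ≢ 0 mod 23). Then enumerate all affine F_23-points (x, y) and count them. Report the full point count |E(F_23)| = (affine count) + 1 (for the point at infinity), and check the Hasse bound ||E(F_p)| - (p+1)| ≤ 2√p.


Affine points = {(3, 0), (7, 9), (7, 14), (8, 6), (8, 17), (9, 4), (9, 19), (10, 2), (10, 21), (11, 11), (11, 12), (14, 8), (14, 15), (17, 2), (17, 21), (19, 2), (19, 21), (21, 0), (22, 0)}; affine count = 19; |E(F_23)| = 20.

Discriminant check: Δ ∝ 4a³ + 27b² = 4·16³ + 27·17² = 4·4096 + 27·289 ≡ 14 (mod 23). Nonzero ⇒ E is nonsingular.
For each x ∈ F_23, compute rhs = x³ + 16·x + 17 mod 23, then count y ∈ F_23 with y² ≡ rhs.
  x = 0: rhs = 17, matching y values: none (0 points).
  x = 1: rhs = 11, matching y values: none (0 points).
  x = 2: rhs = 11, matching y values: none (0 points).
  x = 3: rhs = 0, matching y values: 0 (1 points).
  x = 4: rhs = 7, matching y values: none (0 points).
  x = 5: rhs = 15, matching y values: none (0 points).
  x = 6: rhs = 7, matching y values: none (0 points).
  x = 7: rhs = 12, matching y values: 9, 14 (2 points).
  x = 8: rhs = 13, matching y values: 6, 17 (2 points).
  x = 9: rhs = 16, matching y values: 4, 19 (2 points).
  x = 10: rhs = 4, matching y values: 2, 21 (2 points).
  x = 11: rhs = 6, matching y values: 11, 12 (2 points).
  x = 12: rhs = 5, matching y values: none (0 points).
  x = 13: rhs = 7, matching y values: none (0 points).
  x = 14: rhs = 18, matching y values: 8, 15 (2 points).
  x = 15: rhs = 21, matching y values: none (0 points).
  x = 16: rhs = 22, matching y values: none (0 points).
  x = 17: rhs = 4, matching y values: 2, 21 (2 points).
  x = 18: rhs = 19, matching y values: none (0 points).
  x = 19: rhs = 4, matching y values: 2, 21 (2 points).
  x = 20: rhs = 11, matching y values: none (0 points).
  x = 21: rhs = 0, matching y values: 0 (1 points).
  x = 22: rhs = 0, matching y values: 0 (1 points).
Total affine count: 19.
Full point count |E(F_23)| = 19 + 1 = 20.
Hasse bound: |20 − (23+1)| = |-4| = 4 ≤ 2√23 ≈ 9.5917 ✓.


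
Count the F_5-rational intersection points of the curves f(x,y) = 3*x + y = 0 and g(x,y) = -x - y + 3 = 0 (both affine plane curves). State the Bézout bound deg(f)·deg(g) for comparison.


Common zeros: {(1, 2)}; count = 1; Bézout bound = 1.

deg(f) = 1, deg(g) = 1, so Bézout bound = 1.
Scan x ∈ F_5. For each x, list the y ∈ F_5 with f(x, y) ≡ 0 and those with g(x, y) ≡ 0 (mod 5); the common zeros in that column are the intersection.
  x = 0: f ≡ 0 at y ∈ {0}; g ≡ 0 at y ∈ {3}; common: ∅.
  x = 1: f ≡ 0 at y ∈ {2}; g ≡ 0 at y ∈ {2}; common: {2}.
  x = 2: f ≡ 0 at y ∈ {4}; g ≡ 0 at y ∈ {1}; common: ∅.
  x = 3: f ≡ 0 at y ∈ {1}; g ≡ 0 at y ∈ {0}; common: ∅.
  x = 4: f ≡ 0 at y ∈ {3}; g ≡ 0 at y ∈ {4}; common: ∅.
Collecting: common zeros = {(1, 2)}, so the count is 1.
Comparison with the Bézout bound: 1 ≤ 1 = deg(f)·deg(g), as expected for curves with no common component (the bound is attained).


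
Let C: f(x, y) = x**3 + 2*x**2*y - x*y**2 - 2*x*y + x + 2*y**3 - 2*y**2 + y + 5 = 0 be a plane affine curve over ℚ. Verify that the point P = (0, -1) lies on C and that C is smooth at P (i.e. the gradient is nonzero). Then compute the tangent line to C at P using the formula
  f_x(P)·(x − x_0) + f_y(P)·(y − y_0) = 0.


Tangent line at P: 2*x + 11*y + 11 = 0.

Step 1: f(0, -1) = 0, so P lies on C.
Step 2: partial derivatives
  f_x(x, y) = 3*x**2 + 4*x*y - y**2 - 2*y + 1, f_y(x, y) = 2*x**2 - 2*x*y - 2*x + 6*y**2 - 4*y + 1.
  f_x(P) = 2, f_y(P) = 11 (gradient nonzero, so P is smooth).
Step 3: tangent line at P: 2·(x − 0) + 11·(y − -1) = 0.
Expanding: 2*x + 11*y + 11 = 0.


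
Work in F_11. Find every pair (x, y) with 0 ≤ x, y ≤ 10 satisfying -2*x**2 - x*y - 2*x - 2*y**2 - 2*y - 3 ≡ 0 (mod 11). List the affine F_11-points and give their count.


Affine F_11-points: {(4, 4)}; count = 1.

For each of the 121 pairs (x, y) ∈ F_11², evaluate f(x, y) mod 11. Record the zeros.
  x = 0: [0↦8, 1↦4, 2↦7, 3↦6, 4↦1, 5↦3, 6↦1, 7↦6, 8↦7, 9↦4, 10↦8]  zeros at y ∈ ∅
  x = 1: [0↦4, 1↦10, 2↦1, 3↦10, 4↦4, 5↦5, 6↦2, 7↦6, 8↦6, 9↦2, 10↦5]  zeros at y ∈ ∅
  x = 2: [0↦7, 1↦1, 2↦2, 3↦10, 4↦3, 5↦3, 6↦10, 7↦2, 8↦1, 9↦7, 10↦9]  zeros at y ∈ ∅
  x = 3: [0↦6, 1↦10, 2↦10, 3↦6, 4↦9, 5↦8, 6↦3, 7↦5, 8↦3, 9↦8, 10↦9]  zeros at y ∈ ∅
  x = 4: [0↦1, 1↦4, 2↦3, 3↦9, 4↦0, 5↦9, 6↦3, 7↦4, 8↦1, 9↦5, 10↦5]  zeros at y ∈ {4}
  x = 5: [0↦3, 1↦5, 2↦3, 3↦8, 4↦9, 5↦6, 6↦10, 7↦10, 8↦6, 9↦9, 10↦8]  zeros at y ∈ ∅
  x = 6: [0↦1, 1↦2, 2↦10, 3↦3, 4↦3, 5↦10, 6↦2, 7↦1, 8↦7, 9↦9, 10↦7]  zeros at y ∈ ∅
  x = 7: [0↦6, 1↦6, 2↦2, 3↦5, 4↦4, 5↦10, 6↦1, 7↦10, 8↦4, 9↦5, 10↦2]  zeros at y ∈ ∅
  x = 8: [0↦7, 1↦6, 2↦1, 3↦3, 4↦1, 5↦6, 6↦7, 7↦4, 8↦8, 9↦8, 10↦4]  zeros at y ∈ ∅
  x = 9: [0↦4, 1↦2, 2↦7, 3↦8, 4↦5, 5↦9, 6↦9, 7↦5, 8↦8, 9↦7, 10↦2]  zeros at y ∈ ∅
  x = 10: [0↦8, 1↦5, 2↦9, 3↦9, 4↦5, 5↦8, 6↦7, 7↦2, 8↦4, 9↦2, 10↦7]  zeros at y ∈ ∅
Collecting zeros: affine points = {(4, 4)}.
Total count |C(F_11)_aff| = 1.


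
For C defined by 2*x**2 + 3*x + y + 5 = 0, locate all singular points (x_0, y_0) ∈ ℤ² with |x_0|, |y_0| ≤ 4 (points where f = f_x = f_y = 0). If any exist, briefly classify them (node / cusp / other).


No singular points in the scanned grid; C is smooth there.

Compute partial derivatives:
  f_x = 4*x + 3.
  f_y = 1.
f_y = 1 is a nonzero constant, so f_y never vanishes: no point (x, y) can satisfy f = f_x = f_y = 0. In particular no (x, y) ∈ {−4, ..., 4}² is singular; the curve is smooth.


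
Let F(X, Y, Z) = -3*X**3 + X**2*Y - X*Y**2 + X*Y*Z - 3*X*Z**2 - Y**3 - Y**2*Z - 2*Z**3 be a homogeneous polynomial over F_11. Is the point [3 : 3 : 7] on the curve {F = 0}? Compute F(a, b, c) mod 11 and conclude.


F(3,3,7) ≡ 8 (mod 11); P is NOT on the curve.

Evaluate F(3, 3, 7) term-by-term (mod 11).
  -3*X**3 ↦ -3·27·1·1 = -81
  X**2*Y ↦ 1·9·3·1 = 27
  -X*Y**2 ↦ -1·3·9·1 = -27
  X*Y*Z ↦ 1·3·3·7 = 63
  -3*X*Z**2 ↦ -3·3·1·49 = -441
  -Y**3 ↦ -1·1·27·1 = -27
  -Y**2*Z ↦ -1·1·9·7 = -63
  -2*Z**3 ↦ -2·1·1·343 = -686
Sum: F(3, 3, 7) = (-81) + (27) + (-27) + (63) + (-441) + (-27) + (-63) + (-686) = -1235.
Reducing mod 11: -1235 ≡ 8 (mod 11).
Since F(a, b, c) ≡ 8 ≠ 0 (mod 11), P does NOT lie on the curve.


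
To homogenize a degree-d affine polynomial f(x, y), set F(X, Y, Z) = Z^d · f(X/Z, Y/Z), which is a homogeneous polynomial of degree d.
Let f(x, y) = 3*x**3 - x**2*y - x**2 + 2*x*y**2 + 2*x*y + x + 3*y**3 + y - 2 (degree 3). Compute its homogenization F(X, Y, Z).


F(X, Y, Z) = 3*X**3 - X**2*Y - X**2*Z + 2*X*Y**2 + 2*X*Y*Z + X*Z**2 + 3*Y**3 + Y*Z**2 - 2*Z**3

deg(f) = 3.
Substitute x = X/Z, y = Y/Z into f, then multiply by Z^3.
  monomial 3·x^3·y^0 ↦ 3·X^3·Y^0·Z^0.
  monomial -1·x^2·y^1 ↦ -1·X^2·Y^1·Z^0.
  monomial -1·x^2·y^0 ↦ -1·X^2·Y^0·Z^1.
  monomial 2·x^1·y^2 ↦ 2·X^1·Y^2·Z^0.
  monomial 2·x^1·y^1 ↦ 2·X^1·Y^1·Z^1.
  monomial 1·x^1·y^0 ↦ 1·X^1·Y^0·Z^2.
  monomial 3·x^0·y^3 ↦ 3·X^0·Y^3·Z^0.
  monomial 1·x^0·y^1 ↦ 1·X^0·Y^1·Z^2.
  monomial -2·x^0·y^0 ↦ -2·X^0·Y^0·Z^3.
Collecting: F(X, Y, Z) = 3*X**3 - X**2*Y - X**2*Z + 2*X*Y**2 + 2*X*Y*Z + X*Z**2 + 3*Y**3 + Y*Z**2 - 2*Z**3.


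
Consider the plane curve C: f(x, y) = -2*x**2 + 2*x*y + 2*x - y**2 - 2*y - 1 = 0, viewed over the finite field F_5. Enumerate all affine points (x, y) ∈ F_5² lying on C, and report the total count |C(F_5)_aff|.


Affine F_5-points: {(0, 4), (1, 2), (1, 3), (2, 0), (2, 2), (3, 1), (3, 3), (4, 0), (4, 1)}; count = 9.

For each of the 25 pairs (x, y) ∈ F_5², evaluate f(x, y) mod 5. Record the zeros.
  x = 0: [0↦4, 1↦1, 2↦1, 3↦4, 4↦0]  zeros at y ∈ {4}
  x = 1: [0↦4, 1↦3, 2↦0, 3↦0, 4↦3]  zeros at y ∈ {2, 3}
  x = 2: [0↦0, 1↦1, 2↦0, 3↦2, 4↦2]  zeros at y ∈ {0, 2}
  x = 3: [0↦2, 1↦0, 2↦1, 3↦0, 4↦2]  zeros at y ∈ {1, 3}
  x = 4: [0↦0, 1↦0, 2↦3, 3↦4, 4↦3]  zeros at y ∈ {0, 1}
Collecting zeros: affine points = {(0, 4), (1, 2), (1, 3), (2, 0), (2, 2), (3, 1), (3, 3), (4, 0), (4, 1)}.
Total count |C(F_5)_aff| = 9.


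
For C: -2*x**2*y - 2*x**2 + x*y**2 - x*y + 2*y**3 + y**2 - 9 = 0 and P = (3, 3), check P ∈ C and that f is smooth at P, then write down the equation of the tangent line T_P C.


Tangent line at P: -42*x + 57*y - 45 = 0.

Step 1: f(3, 3) = 0, so P lies on C.
Step 2: partial derivatives
  f_x(x, y) = -4*x*y - 4*x + y**2 - y, f_y(x, y) = -2*x**2 + 2*x*y - x + 6*y**2 + 2*y.
  f_x(P) = -42, f_y(P) = 57 (gradient nonzero, so P is smooth).
Step 3: tangent line at P: -42·(x − 3) + 57·(y − 3) = 0.
Expanding: -42*x + 57*y - 45 = 0.


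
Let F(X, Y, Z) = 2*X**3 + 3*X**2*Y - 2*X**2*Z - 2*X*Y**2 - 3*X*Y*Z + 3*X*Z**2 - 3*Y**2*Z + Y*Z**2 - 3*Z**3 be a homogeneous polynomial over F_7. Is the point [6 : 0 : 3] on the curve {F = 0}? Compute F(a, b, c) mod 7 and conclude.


F(6,0,3) ≡ 3 (mod 7); P is NOT on the curve.

Evaluate F(6, 0, 3) term-by-term (mod 7).
  2*X**3 ↦ 2·216·1·1 = 432
  3*X**2*Y ↦ 3·36·0·1 = 0
  -2*X**2*Z ↦ -2·36·1·3 = -216
  -2*X*Y**2 ↦ -2·6·0·1 = 0
  -3*X*Y*Z ↦ -3·6·0·3 = 0
  3*X*Z**2 ↦ 3·6·1·9 = 162
  -3*Y**2*Z ↦ -3·1·0·3 = 0
  Y*Z**2 ↦ 1·1·0·9 = 0
  -3*Z**3 ↦ -3·1·1·27 = -81
Sum: F(6, 0, 3) = (432) + (0) + (-216) + (0) + (0) + (162) + (0) + (0) + (-81) = 297.
Reducing mod 7: 297 ≡ 3 (mod 7).
Since F(a, b, c) ≡ 3 ≠ 0 (mod 7), P does NOT lie on the curve.


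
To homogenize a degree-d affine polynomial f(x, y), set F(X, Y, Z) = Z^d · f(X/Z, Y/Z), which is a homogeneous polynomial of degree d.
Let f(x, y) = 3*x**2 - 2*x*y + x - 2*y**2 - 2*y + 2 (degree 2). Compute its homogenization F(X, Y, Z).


F(X, Y, Z) = 3*X**2 - 2*X*Y + X*Z - 2*Y**2 - 2*Y*Z + 2*Z**2

deg(f) = 2.
Substitute x = X/Z, y = Y/Z into f, then multiply by Z^2.
  monomial 3·x^2·y^0 ↦ 3·X^2·Y^0·Z^0.
  monomial -2·x^1·y^1 ↦ -2·X^1·Y^1·Z^0.
  monomial 1·x^1·y^0 ↦ 1·X^1·Y^0·Z^1.
  monomial -2·x^0·y^2 ↦ -2·X^0·Y^2·Z^0.
  monomial -2·x^0·y^1 ↦ -2·X^0·Y^1·Z^1.
  monomial 2·x^0·y^0 ↦ 2·X^0·Y^0·Z^2.
Collecting: F(X, Y, Z) = 3*X**2 - 2*X*Y + X*Z - 2*Y**2 - 2*Y*Z + 2*Z**2.


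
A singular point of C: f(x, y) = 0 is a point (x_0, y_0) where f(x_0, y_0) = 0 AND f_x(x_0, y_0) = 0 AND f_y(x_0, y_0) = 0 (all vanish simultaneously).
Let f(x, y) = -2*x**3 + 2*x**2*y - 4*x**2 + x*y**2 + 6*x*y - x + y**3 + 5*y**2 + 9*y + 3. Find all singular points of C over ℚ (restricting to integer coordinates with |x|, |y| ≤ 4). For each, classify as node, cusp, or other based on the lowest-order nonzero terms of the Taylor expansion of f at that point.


Singular points: {(-1, -1)}; classification: cusp.

Compute partial derivatives:
  f_x = -6*x**2 + 4*x*y - 8*x + y**2 + 6*y - 1.
  f_y = 2*x**2 + 2*x*y + 6*x + 3*y**2 + 10*y + 9.
Scan x_0 ∈ {−4, ..., 4}. For each x_0, f_y(x_0, y) is a polynomial in y; find its integer roots y ∈ {−4, ..., 4}, then test f_x and f at those candidates.
  x = -4: f_y(-4, y) = 3*y**2 + 2*y + 17; no integer root y with |y| ≤ 4.
  x = -3: f_y(-3, y) = 3*y**2 + 4*y + 9; no integer root y with |y| ≤ 4.
  x = -2: f_y(-2, y) = 3*y**2 + 6*y + 5; no integer root y with |y| ≤ 4.
  x = -1: f_y(-1, y) = 3*y**2 + 8*y + 5; vanishes at y ∈ {-1}. (-1, -1): f_x = 0, f = 0 — SINGULAR.
  x = 0: f_y(0, y) = 3*y**2 + 10*y + 9; no integer root y with |y| ≤ 4.
  x = 1: f_y(1, y) = 3*y**2 + 12*y + 17; no integer root y with |y| ≤ 4.
  x = 2: f_y(2, y) = 3*y**2 + 14*y + 29; no integer root y with |y| ≤ 4.
  x = 3: f_y(3, y) = 3*y**2 + 16*y + 45; no integer root y with |y| ≤ 4.
  x = 4: f_y(4, y) = 3*y**2 + 18*y + 65; no integer root y with |y| ≤ 4.
Only singular point on the grid: (-1, -1).
Classify: substitute x = -1 + u, y = -1 + v and expand: f = -2*u**3 + 2*u**2*v + u*v**2 + v**3 + v**2.
No constant or linear terms (consistent with a singular point). Quadratic part: v**2. Cubic part: -2*u**3 + 2*u**2*v + u*v**2 + v**3.
The quadratic part v**2 is a perfect square, so there is a single (double) tangent line v = 0, i.e. y = -1. Restricting the cubic part to that line (v = 0) leaves -2*u**3 ≠ 0, so f is not divisible by v and the branch is v² ≈ 2*u**3 to lowest order — this is a cusp.
Classification: cusp.


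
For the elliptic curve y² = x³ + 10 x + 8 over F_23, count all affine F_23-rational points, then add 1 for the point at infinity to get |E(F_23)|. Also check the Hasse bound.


Affine points = {(0, 10), (0, 13), (2, 6), (2, 17), (6, 10), (6, 13), (8, 5), (8, 18), (10, 2), (10, 21), (11, 0), (12, 4), (12, 19), (13, 9), (13, 14), (16, 3), (16, 20), (17, 10), (17, 13), (21, 7), (21, 16)}; affine count = 21; |E(F_23)| = 22.

Discriminant check: Δ ∝ 4a³ + 27b² = 4·10³ + 27·8² = 4·1000 + 27·64 ≡ 1 (mod 23). Nonzero ⇒ E is nonsingular.
For each x ∈ F_23, compute rhs = x³ + 10·x + 8 mod 23, then count y ∈ F_23 with y² ≡ rhs.
  x = 0: rhs = 8, matching y values: 10, 13 (2 points).
  x = 1: rhs = 19, matching y values: none (0 points).
  x = 2: rhs = 13, matching y values: 6, 17 (2 points).
  x = 3: rhs = 19, matching y values: none (0 points).
  x = 4: rhs = 20, matching y values: none (0 points).
  x = 5: rhs = 22, matching y values: none (0 points).
  x = 6: rhs = 8, matching y values: 10, 13 (2 points).
  x = 7: rhs = 7, matching y values: none (0 points).
  x = 8: rhs = 2, matching y values: 5, 18 (2 points).
  x = 9: rhs = 22, matching y values: none (0 points).
  x = 10: rhs = 4, matching y values: 2, 21 (2 points).
  x = 11: rhs = 0, matching y values: 0 (1 points).
  x = 12: rhs = 16, matching y values: 4, 19 (2 points).
  x = 13: rhs = 12, matching y values: 9, 14 (2 points).
  x = 14: rhs = 17, matching y values: none (0 points).
  x = 15: rhs = 14, matching y values: none (0 points).
  x = 16: rhs = 9, matching y values: 3, 20 (2 points).
  x = 17: rhs = 8, matching y values: 10, 13 (2 points).
  x = 18: rhs = 17, matching y values: none (0 points).
  x = 19: rhs = 19, matching y values: none (0 points).
  x = 20: rhs = 20, matching y values: none (0 points).
  x = 21: rhs = 3, matching y values: 7, 16 (2 points).
  x = 22: rhs = 20, matching y values: none (0 points).
Total affine count: 21.
Full point count |E(F_23)| = 21 + 1 = 22.
Hasse bound: |22 − (23+1)| = |-2| = 2 ≤ 2√23 ≈ 9.5917 ✓.


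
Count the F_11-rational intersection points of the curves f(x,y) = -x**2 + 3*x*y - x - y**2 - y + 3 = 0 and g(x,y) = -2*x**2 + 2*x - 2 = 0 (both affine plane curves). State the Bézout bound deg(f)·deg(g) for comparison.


Common zeros: ∅; count = 0; Bézout bound = 4.

deg(f) = 2, deg(g) = 2, so Bézout bound = 4.
Scan x ∈ F_11. For each x, list the y ∈ F_11 with f(x, y) ≡ 0 and those with g(x, y) ≡ 0 (mod 11); the common zeros in that column are the intersection.
  x = 0: f ≡ 0 at y ∈ ∅; g ≡ 0 at y ∈ ∅; common: ∅.
  x = 1: f ≡ 0 at y ∈ ∅; g ≡ 0 at y ∈ ∅; common: ∅.
  x = 2: f ≡ 0 at y ∈ ∅; g ≡ 0 at y ∈ ∅; common: ∅.
  x = 3: f ≡ 0 at y ∈ ∅; g ≡ 0 at y ∈ ∅; common: ∅.
  x = 4: f ≡ 0 at y ∈ {4, 7}; g ≡ 0 at y ∈ ∅; common: ∅.
  x = 5: f ≡ 0 at y ∈ {7}; g ≡ 0 at y ∈ ∅; common: ∅.
  x = 6: f ≡ 0 at y ∈ {8, 9}; g ≡ 0 at y ∈ ∅; common: ∅.
  x = 7: f ≡ 0 at y ∈ {4, 5}; g ≡ 0 at y ∈ ∅; common: ∅.
  x = 8: f ≡ 0 at y ∈ {6}; g ≡ 0 at y ∈ ∅; common: ∅.
  x = 9: f ≡ 0 at y ∈ {6, 9}; g ≡ 0 at y ∈ ∅; common: ∅.
  x = 10: f ≡ 0 at y ∈ ∅; g ≡ 0 at y ∈ ∅; common: ∅.
Collecting: common zeros = ∅, so the count is 0.
Comparison with the Bézout bound: 0 ≤ 4 = deg(f)·deg(g), as expected for curves with no common component (the affine F_11-count falls short of the bound because intersections may lie at infinity, over extension fields, or carry multiplicity).


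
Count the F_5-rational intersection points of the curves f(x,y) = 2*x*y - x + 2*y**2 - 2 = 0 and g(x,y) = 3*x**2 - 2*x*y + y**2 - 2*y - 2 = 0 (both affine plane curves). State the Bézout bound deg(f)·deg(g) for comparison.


Common zeros: {(3, 0)}; count = 1; Bézout bound = 4.

deg(f) = 2, deg(g) = 2, so Bézout bound = 4.
Scan x ∈ F_5. For each x, list the y ∈ F_5 with f(x, y) ≡ 0 and those with g(x, y) ≡ 0 (mod 5); the common zeros in that column are the intersection.
  x = 0: f ≡ 0 at y ∈ {1, 4}; g ≡ 0 at y ∈ ∅; common: ∅.
  x = 1: f ≡ 0 at y ∈ ∅; g ≡ 0 at y ∈ ∅; common: ∅.
  x = 2: f ≡ 0 at y ∈ ∅; g ≡ 0 at y ∈ {0, 1}; common: ∅.
  x = 3: f ≡ 0 at y ∈ {0, 2}; g ≡ 0 at y ∈ {0, 3}; common: {0}.
  x = 4: f ≡ 0 at y ∈ ∅; g ≡ 0 at y ∈ {2, 3}; common: ∅.
Collecting: common zeros = {(3, 0)}, so the count is 1.
Comparison with the Bézout bound: 1 ≤ 4 = deg(f)·deg(g), as expected for curves with no common component (the affine F_5-count falls short of the bound because intersections may lie at infinity, over extension fields, or carry multiplicity).


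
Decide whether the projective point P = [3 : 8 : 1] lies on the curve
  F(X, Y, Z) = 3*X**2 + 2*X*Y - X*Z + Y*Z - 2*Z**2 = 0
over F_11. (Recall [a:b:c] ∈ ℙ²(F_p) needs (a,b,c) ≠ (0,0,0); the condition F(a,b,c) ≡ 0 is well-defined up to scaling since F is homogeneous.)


F(3,8,1) ≡ 1 (mod 11); P is NOT on the curve.

Evaluate F(3, 8, 1) term-by-term (mod 11).
  3*X**2 ↦ 3·9·1·1 = 27
  2*X*Y ↦ 2·3·8·1 = 48
  -X*Z ↦ -1·3·1·1 = -3
  Y*Z ↦ 1·1·8·1 = 8
  -2*Z**2 ↦ -2·1·1·1 = -2
Sum: F(3, 8, 1) = (27) + (48) + (-3) + (8) + (-2) = 78.
Reducing mod 11: 78 ≡ 1 (mod 11).
Since F(a, b, c) ≡ 1 ≠ 0 (mod 11), P does NOT lie on the curve.


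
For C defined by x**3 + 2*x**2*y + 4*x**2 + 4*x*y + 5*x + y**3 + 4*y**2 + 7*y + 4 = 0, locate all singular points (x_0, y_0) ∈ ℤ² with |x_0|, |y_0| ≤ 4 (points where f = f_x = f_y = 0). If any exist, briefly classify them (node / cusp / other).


Singular points: {(-1, -1)}; classification: node.

Compute partial derivatives:
  f_x = 3*x**2 + 4*x*y + 8*x + 4*y + 5.
  f_y = 2*x**2 + 4*x + 3*y**2 + 8*y + 7.
Scan x_0 ∈ {−4, ..., 4}. For each x_0, f_y(x_0, y) is a polynomial in y; find its integer roots y ∈ {−4, ..., 4}, then test f_x and f at those candidates.
  x = -4: f_y(-4, y) = 3*y**2 + 8*y + 23; no integer root y with |y| ≤ 4.
  x = -3: f_y(-3, y) = 3*y**2 + 8*y + 13; no integer root y with |y| ≤ 4.
  x = -2: f_y(-2, y) = 3*y**2 + 8*y + 7; no integer root y with |y| ≤ 4.
  x = -1: f_y(-1, y) = 3*y**2 + 8*y + 5; vanishes at y ∈ {-1}. (-1, -1): f_x = 0, f = 0 — SINGULAR.
  x = 0: f_y(0, y) = 3*y**2 + 8*y + 7; no integer root y with |y| ≤ 4.
  x = 1: f_y(1, y) = 3*y**2 + 8*y + 13; no integer root y with |y| ≤ 4.
  x = 2: f_y(2, y) = 3*y**2 + 8*y + 23; no integer root y with |y| ≤ 4.
  x = 3: f_y(3, y) = 3*y**2 + 8*y + 37; no integer root y with |y| ≤ 4.
  x = 4: f_y(4, y) = 3*y**2 + 8*y + 55; no integer root y with |y| ≤ 4.
Only singular point on the grid: (-1, -1).
Classify: substitute x = -1 + u, y = -1 + v and expand: f = u**3 + 2*u**2*v - u**2 + v**3 + v**2.
No constant or linear terms (consistent with a singular point). Quadratic part: -u**2 + v**2. Cubic part: u**3 + 2*u**2*v + v**3.
The quadratic part v**2 - u**2 = (v − u)(v + u) splits into two distinct linear factors, so there are two distinct tangent lines y − -1 = ±(x − -1) — this is a node (ordinary double point).
Classification: node.


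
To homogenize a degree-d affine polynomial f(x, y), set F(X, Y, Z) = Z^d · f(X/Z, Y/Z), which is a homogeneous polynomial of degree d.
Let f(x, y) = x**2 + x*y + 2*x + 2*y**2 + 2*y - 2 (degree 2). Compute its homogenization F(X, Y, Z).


F(X, Y, Z) = X**2 + X*Y + 2*X*Z + 2*Y**2 + 2*Y*Z - 2*Z**2

deg(f) = 2.
Substitute x = X/Z, y = Y/Z into f, then multiply by Z^2.
  monomial 1·x^2·y^0 ↦ 1·X^2·Y^0·Z^0.
  monomial 1·x^1·y^1 ↦ 1·X^1·Y^1·Z^0.
  monomial 2·x^1·y^0 ↦ 2·X^1·Y^0·Z^1.
  monomial 2·x^0·y^2 ↦ 2·X^0·Y^2·Z^0.
  monomial 2·x^0·y^1 ↦ 2·X^0·Y^1·Z^1.
  monomial -2·x^0·y^0 ↦ -2·X^0·Y^0·Z^2.
Collecting: F(X, Y, Z) = X**2 + X*Y + 2*X*Z + 2*Y**2 + 2*Y*Z - 2*Z**2.


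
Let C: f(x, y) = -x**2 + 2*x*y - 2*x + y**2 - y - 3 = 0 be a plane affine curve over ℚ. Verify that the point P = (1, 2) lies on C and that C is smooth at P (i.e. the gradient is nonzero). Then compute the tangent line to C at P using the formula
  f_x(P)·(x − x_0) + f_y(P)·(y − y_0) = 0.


Tangent line at P: 5*y - 10 = 0.

Step 1: f(1, 2) = 0, so P lies on C.
Step 2: partial derivatives
  f_x(x, y) = -2*x + 2*y - 2, f_y(x, y) = 2*x + 2*y - 1.
  f_x(P) = 0, f_y(P) = 5 (gradient nonzero, so P is smooth).
Step 3: tangent line at P: 0·(x − 1) + 5·(y − 2) = 0.
Expanding: 5*y - 10 = 0.


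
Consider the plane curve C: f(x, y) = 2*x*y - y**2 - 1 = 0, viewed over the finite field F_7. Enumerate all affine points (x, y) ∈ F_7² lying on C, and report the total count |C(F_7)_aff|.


Affine F_7-points: {(1, 1), (3, 2), (3, 4), (4, 3), (4, 5), (6, 6)}; count = 6.

For each of the 49 pairs (x, y) ∈ F_7², evaluate f(x, y) mod 7. Record the zeros.
  x = 0: [0↦6, 1↦5, 2↦2, 3↦4, 4↦4, 5↦2, 6↦5]  zeros at y ∈ ∅
  x = 1: [0↦6, 1↦0, 2↦6, 3↦3, 4↦5, 5↦5, 6↦3]  zeros at y ∈ {1}
  x = 2: [0↦6, 1↦2, 2↦3, 3↦2, 4↦6, 5↦1, 6↦1]  zeros at y ∈ ∅
  x = 3: [0↦6, 1↦4, 2↦0, 3↦1, 4↦0, 5↦4, 6↦6]  zeros at y ∈ {2, 4}
  x = 4: [0↦6, 1↦6, 2↦4, 3↦0, 4↦1, 5↦0, 6↦4]  zeros at y ∈ {3, 5}
  x = 5: [0↦6, 1↦1, 2↦1, 3↦6, 4↦2, 5↦3, 6↦2]  zeros at y ∈ ∅
  x = 6: [0↦6, 1↦3, 2↦5, 3↦5, 4↦3, 5↦6, 6↦0]  zeros at y ∈ {6}
Collecting zeros: affine points = {(1, 1), (3, 2), (3, 4), (4, 3), (4, 5), (6, 6)}.
Total count |C(F_7)_aff| = 6.


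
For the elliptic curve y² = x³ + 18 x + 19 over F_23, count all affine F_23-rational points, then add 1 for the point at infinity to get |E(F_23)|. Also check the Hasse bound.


Affine points = {(3, 10), (3, 13), (5, 2), (5, 21), (8, 10), (8, 13), (9, 6), (9, 17), (10, 7), (10, 16), (12, 10), (12, 13), (13, 9), (13, 14), (14, 5), (14, 18), (22, 0)}; affine count = 17; |E(F_23)| = 18.

Discriminant check: Δ ∝ 4a³ + 27b² = 4·18³ + 27·19² = 4·5832 + 27·361 ≡ 1 (mod 23). Nonzero ⇒ E is nonsingular.
For each x ∈ F_23, compute rhs = x³ + 18·x + 19 mod 23, then count y ∈ F_23 with y² ≡ rhs.
  x = 0: rhs = 19, matching y values: none (0 points).
  x = 1: rhs = 15, matching y values: none (0 points).
  x = 2: rhs = 17, matching y values: none (0 points).
  x = 3: rhs = 8, matching y values: 10, 13 (2 points).
  x = 4: rhs = 17, matching y values: none (0 points).
  x = 5: rhs = 4, matching y values: 2, 21 (2 points).
  x = 6: rhs = 21, matching y values: none (0 points).
  x = 7: rhs = 5, matching y values: none (0 points).
  x = 8: rhs = 8, matching y values: 10, 13 (2 points).
  x = 9: rhs = 13, matching y values: 6, 17 (2 points).
  x = 10: rhs = 3, matching y values: 7, 16 (2 points).
  x = 11: rhs = 7, matching y values: none (0 points).
  x = 12: rhs = 8, matching y values: 10, 13 (2 points).
  x = 13: rhs = 12, matching y values: 9, 14 (2 points).
  x = 14: rhs = 2, matching y values: 5, 18 (2 points).
  x = 15: rhs = 7, matching y values: none (0 points).
  x = 16: rhs = 10, matching y values: none (0 points).
  x = 17: rhs = 17, matching y values: none (0 points).
  x = 18: rhs = 11, matching y values: none (0 points).
  x = 19: rhs = 21, matching y values: none (0 points).
  x = 20: rhs = 7, matching y values: none (0 points).
  x = 21: rhs = 21, matching y values: none (0 points).
  x = 22: rhs = 0, matching y values: 0 (1 points).
Total affine count: 17.
Full point count |E(F_23)| = 17 + 1 = 18.
Hasse bound: |18 − (23+1)| = |-6| = 6 ≤ 2√23 ≈ 9.5917 ✓.


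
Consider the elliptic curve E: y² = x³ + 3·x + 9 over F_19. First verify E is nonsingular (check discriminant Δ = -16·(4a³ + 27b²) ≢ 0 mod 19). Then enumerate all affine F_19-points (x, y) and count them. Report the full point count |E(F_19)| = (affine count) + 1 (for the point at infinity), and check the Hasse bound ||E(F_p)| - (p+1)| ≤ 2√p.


Affine points = {(0, 3), (0, 16), (2, 2), (2, 17), (3, 8), (3, 11), (4, 3), (4, 16), (5, 4), (5, 15), (9, 9), (9, 10), (11, 9), (11, 10), (12, 5), (12, 14), (15, 3), (15, 16), (16, 7), (16, 12), (18, 9), (18, 10)}; affine count = 22; |E(F_19)| = 23.

Discriminant check: Δ ∝ 4a³ + 27b² = 4·3³ + 27·9² = 4·27 + 27·81 ≡ 15 (mod 19). Nonzero ⇒ E is nonsingular.
For each x ∈ F_19, compute rhs = x³ + 3·x + 9 mod 19, then count y ∈ F_19 with y² ≡ rhs.
  x = 0: rhs = 9, matching y values: 3, 16 (2 points).
  x = 1: rhs = 13, matching y values: none (0 points).
  x = 2: rhs = 4, matching y values: 2, 17 (2 points).
  x = 3: rhs = 7, matching y values: 8, 11 (2 points).
  x = 4: rhs = 9, matching y values: 3, 16 (2 points).
  x = 5: rhs = 16, matching y values: 4, 15 (2 points).
  x = 6: rhs = 15, matching y values: none (0 points).
  x = 7: rhs = 12, matching y values: none (0 points).
  x = 8: rhs = 13, matching y values: none (0 points).
  x = 9: rhs = 5, matching y values: 9, 10 (2 points).
  x = 10: rhs = 13, matching y values: none (0 points).
  x = 11: rhs = 5, matching y values: 9, 10 (2 points).
  x = 12: rhs = 6, matching y values: 5, 14 (2 points).
  x = 13: rhs = 3, matching y values: none (0 points).
  x = 14: rhs = 2, matching y values: none (0 points).
  x = 15: rhs = 9, matching y values: 3, 16 (2 points).
  x = 16: rhs = 11, matching y values: 7, 12 (2 points).
  x = 17: rhs = 14, matching y values: none (0 points).
  x = 18: rhs = 5, matching y values: 9, 10 (2 points).
Total affine count: 22.
Full point count |E(F_19)| = 22 + 1 = 23.
Hasse bound: |23 − (19+1)| = |3| = 3 ≤ 2√19 ≈ 8.7178 ✓.


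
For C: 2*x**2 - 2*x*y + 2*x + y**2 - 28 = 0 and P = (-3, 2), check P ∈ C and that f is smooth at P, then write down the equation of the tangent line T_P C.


Tangent line at P: -14*x + 10*y - 62 = 0.

Step 1: f(-3, 2) = 0, so P lies on C.
Step 2: partial derivatives
  f_x(x, y) = 4*x - 2*y + 2, f_y(x, y) = -2*x + 2*y.
  f_x(P) = -14, f_y(P) = 10 (gradient nonzero, so P is smooth).
Step 3: tangent line at P: -14·(x − -3) + 10·(y − 2) = 0.
Expanding: -14*x + 10*y - 62 = 0.


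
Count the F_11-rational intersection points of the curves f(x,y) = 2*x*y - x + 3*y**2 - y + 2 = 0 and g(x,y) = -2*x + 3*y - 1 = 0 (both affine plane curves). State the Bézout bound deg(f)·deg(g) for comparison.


Common zeros: ∅; count = 0; Bézout bound = 2.

deg(f) = 2, deg(g) = 1, so Bézout bound = 2.
Scan x ∈ F_11. For each x, list the y ∈ F_11 with f(x, y) ≡ 0 and those with g(x, y) ≡ 0 (mod 11); the common zeros in that column are the intersection.
  x = 0: f ≡ 0 at y ∈ ∅; g ≡ 0 at y ∈ {4}; common: ∅.
  x = 1: f ≡ 0 at y ∈ {9}; g ≡ 0 at y ∈ {1}; common: ∅.
  x = 2: f ≡ 0 at y ∈ {0, 10}; g ≡ 0 at y ∈ {9}; common: ∅.
  x = 3: f ≡ 0 at y ∈ {5, 8}; g ≡ 0 at y ∈ {6}; common: ∅.
  x = 4: f ≡ 0 at y ∈ ∅; g ≡ 0 at y ∈ {3}; common: ∅.
  x = 5: f ≡ 0 at y ∈ ∅; g ≡ 0 at y ∈ {0}; common: ∅.
  x = 6: f ≡ 0 at y ∈ {4, 7}; g ≡ 0 at y ∈ {8}; common: ∅.
  x = 7: f ≡ 0 at y ∈ {1, 2}; g ≡ 0 at y ∈ {5}; common: ∅.
  x = 8: f ≡ 0 at y ∈ {3}; g ≡ 0 at y ∈ {2}; common: ∅.
  x = 9: f ≡ 0 at y ∈ ∅; g ≡ 0 at y ∈ {10}; common: ∅.
  x = 10: f ≡ 0 at y ∈ ∅; g ≡ 0 at y ∈ {7}; common: ∅.
Collecting: common zeros = ∅, so the count is 0.
Comparison with the Bézout bound: 0 ≤ 2 = deg(f)·deg(g), as expected for curves with no common component (the affine F_11-count falls short of the bound because intersections may lie at infinity, over extension fields, or carry multiplicity).


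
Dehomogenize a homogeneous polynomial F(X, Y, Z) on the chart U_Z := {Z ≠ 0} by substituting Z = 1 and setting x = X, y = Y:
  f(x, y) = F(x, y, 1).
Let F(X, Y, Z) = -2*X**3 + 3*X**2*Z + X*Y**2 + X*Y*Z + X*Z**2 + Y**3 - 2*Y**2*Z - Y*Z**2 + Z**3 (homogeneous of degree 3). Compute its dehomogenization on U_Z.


f(x, y) = -2*x**3 + 3*x**2 + x*y**2 + x*y + x + y**3 - 2*y**2 - y + 1

On U_Z we set Z = 1. Each monomial c·X^i·Y^j·Z^k in F becomes c·x^i·y^j·1^k = c·x^i·y^j.
Substituting Z = 1: F(X, Y, 1) = -2*x**3 + 3*x**2 + x*y**2 + x*y + x + y**3 - 2*y**2 - y + 1.
Note: deg(f) ≤ deg(F) = 3; strict inequality happens when F is divisible by Z (lost terms).


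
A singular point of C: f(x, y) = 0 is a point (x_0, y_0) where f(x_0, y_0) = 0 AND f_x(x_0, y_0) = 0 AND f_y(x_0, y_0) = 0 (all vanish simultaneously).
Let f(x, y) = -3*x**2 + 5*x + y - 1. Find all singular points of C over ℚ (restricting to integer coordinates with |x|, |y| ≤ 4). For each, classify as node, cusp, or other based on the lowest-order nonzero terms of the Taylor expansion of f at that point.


No singular points in the scanned grid; C is smooth there.

Compute partial derivatives:
  f_x = 5 - 6*x.
  f_y = 1.
f_y = 1 is a nonzero constant, so f_y never vanishes: no point (x, y) can satisfy f = f_x = f_y = 0. In particular no (x, y) ∈ {−4, ..., 4}² is singular; the curve is smooth.


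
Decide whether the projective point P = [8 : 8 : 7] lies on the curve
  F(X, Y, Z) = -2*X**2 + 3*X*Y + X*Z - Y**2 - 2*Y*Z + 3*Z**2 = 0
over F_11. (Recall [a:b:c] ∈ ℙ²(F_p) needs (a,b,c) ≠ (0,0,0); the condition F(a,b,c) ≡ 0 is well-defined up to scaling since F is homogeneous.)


F(8,8,7) ≡ 3 (mod 11); P is NOT on the curve.

Evaluate F(8, 8, 7) term-by-term (mod 11).
  -2*X**2 ↦ -2·64·1·1 = -128
  3*X*Y ↦ 3·8·8·1 = 192
  X*Z ↦ 1·8·1·7 = 56
  -Y**2 ↦ -1·1·64·1 = -64
  -2*Y*Z ↦ -2·1·8·7 = -112
  3*Z**2 ↦ 3·1·1·49 = 147
Sum: F(8, 8, 7) = (-128) + (192) + (56) + (-64) + (-112) + (147) = 91.
Reducing mod 11: 91 ≡ 3 (mod 11).
Since F(a, b, c) ≡ 3 ≠ 0 (mod 11), P does NOT lie on the curve.


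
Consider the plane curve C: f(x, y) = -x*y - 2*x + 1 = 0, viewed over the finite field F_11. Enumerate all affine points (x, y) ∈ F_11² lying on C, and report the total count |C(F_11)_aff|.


Affine F_11-points: {(1, 10), (2, 4), (3, 2), (4, 1), (5, 7), (6, 0), (7, 6), (8, 5), (9, 3), (10, 8)}; count = 10.

For each of the 121 pairs (x, y) ∈ F_11², evaluate f(x, y) mod 11. Record the zeros.
  x = 0: [0↦1, 1↦1, 2↦1, 3↦1, 4↦1, 5↦1, 6↦1, 7↦1, 8↦1, 9↦1, 10↦1]  zeros at y ∈ ∅
  x = 1: [0↦10, 1↦9, 2↦8, 3↦7, 4↦6, 5↦5, 6↦4, 7↦3, 8↦2, 9↦1, 10↦0]  zeros at y ∈ {10}
  x = 2: [0↦8, 1↦6, 2↦4, 3↦2, 4↦0, 5↦9, 6↦7, 7↦5, 8↦3, 9↦1, 10↦10]  zeros at y ∈ {4}
  x = 3: [0↦6, 1↦3, 2↦0, 3↦8, 4↦5, 5↦2, 6↦10, 7↦7, 8↦4, 9↦1, 10↦9]  zeros at y ∈ {2}
  x = 4: [0↦4, 1↦0, 2↦7, 3↦3, 4↦10, 5↦6, 6↦2, 7↦9, 8↦5, 9↦1, 10↦8]  zeros at y ∈ {1}
  x = 5: [0↦2, 1↦8, 2↦3, 3↦9, 4↦4, 5↦10, 6↦5, 7↦0, 8↦6, 9↦1, 10↦7]  zeros at y ∈ {7}
  x = 6: [0↦0, 1↦5, 2↦10, 3↦4, 4↦9, 5↦3, 6↦8, 7↦2, 8↦7, 9↦1, 10↦6]  zeros at y ∈ {0}
  x = 7: [0↦9, 1↦2, 2↦6, 3↦10, 4↦3, 5↦7, 6↦0, 7↦4, 8↦8, 9↦1, 10↦5]  zeros at y ∈ {6}
  x = 8: [0↦7, 1↦10, 2↦2, 3↦5, 4↦8, 5↦0, 6↦3, 7↦6, 8↦9, 9↦1, 10↦4]  zeros at y ∈ {5}
  x = 9: [0↦5, 1↦7, 2↦9, 3↦0, 4↦2, 5↦4, 6↦6, 7↦8, 8↦10, 9↦1, 10↦3]  zeros at y ∈ {3}
  x = 10: [0↦3, 1↦4, 2↦5, 3↦6, 4↦7, 5↦8, 6↦9, 7↦10, 8↦0, 9↦1, 10↦2]  zeros at y ∈ {8}
Collecting zeros: affine points = {(1, 10), (2, 4), (3, 2), (4, 1), (5, 7), (6, 0), (7, 6), (8, 5), (9, 3), (10, 8)}.
Total count |C(F_11)_aff| = 10.


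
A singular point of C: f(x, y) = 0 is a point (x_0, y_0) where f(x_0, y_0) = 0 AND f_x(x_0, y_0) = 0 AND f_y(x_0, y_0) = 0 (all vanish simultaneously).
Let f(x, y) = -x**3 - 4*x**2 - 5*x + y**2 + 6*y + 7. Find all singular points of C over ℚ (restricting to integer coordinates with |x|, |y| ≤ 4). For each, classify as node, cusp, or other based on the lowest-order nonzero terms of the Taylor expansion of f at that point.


Singular points: {(-1, -3)}; classification: node.

Compute partial derivatives:
  f_x = -3*x**2 - 8*x - 5.
  f_y = 2*y + 6.
Scan x_0 ∈ {−4, ..., 4}. For each x_0, f_y(x_0, y) is a polynomial in y; find its integer roots y ∈ {−4, ..., 4}, then test f_x and f at those candidates.
  x = -4: f_y(-4, y) = 2*y + 6; vanishes at y ∈ {-3}. (-4, -3): f_x = -21 ≠ 0.
  x = -3: f_y(-3, y) = 2*y + 6; vanishes at y ∈ {-3}. (-3, -3): f_x = -8 ≠ 0.
  x = -2: f_y(-2, y) = 2*y + 6; vanishes at y ∈ {-3}. (-2, -3): f_x = -1 ≠ 0.
  x = -1: f_y(-1, y) = 2*y + 6; vanishes at y ∈ {-3}. (-1, -3): f_x = 0, f = 0 — SINGULAR.
  x = 0: f_y(0, y) = 2*y + 6; vanishes at y ∈ {-3}. (0, -3): f_x = -5 ≠ 0.
  x = 1: f_y(1, y) = 2*y + 6; vanishes at y ∈ {-3}. (1, -3): f_x = -16 ≠ 0.
  x = 2: f_y(2, y) = 2*y + 6; vanishes at y ∈ {-3}. (2, -3): f_x = -33 ≠ 0.
  x = 3: f_y(3, y) = 2*y + 6; vanishes at y ∈ {-3}. (3, -3): f_x = -56 ≠ 0.
  x = 4: f_y(4, y) = 2*y + 6; vanishes at y ∈ {-3}. (4, -3): f_x = -85 ≠ 0.
Only singular point on the grid: (-1, -3).
Classify: substitute x = -1 + u, y = -3 + v and expand: f = -u**3 - u**2 + v**2.
No constant or linear terms (consistent with a singular point). Quadratic part: -u**2 + v**2. Cubic part: -u**3.
The quadratic part v**2 - u**2 = (v − u)(v + u) splits into two distinct linear factors, so there are two distinct tangent lines y − -3 = ±(x − -1) — this is a node (ordinary double point).
Classification: node.


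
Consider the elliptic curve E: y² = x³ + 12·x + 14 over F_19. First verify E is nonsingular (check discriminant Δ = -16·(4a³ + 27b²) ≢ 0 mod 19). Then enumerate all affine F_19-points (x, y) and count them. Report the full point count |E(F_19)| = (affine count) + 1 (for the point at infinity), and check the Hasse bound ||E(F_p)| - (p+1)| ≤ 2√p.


Affine points = {(3, 1), (3, 18), (5, 3), (5, 16), (6, 6), (6, 13), (7, 2), (7, 17), (12, 9), (12, 10), (13, 7), (13, 12), (14, 0), (15, 4), (15, 15), (17, 1), (17, 18), (18, 1), (18, 18)}; affine count = 19; |E(F_19)| = 20.

Discriminant check: Δ ∝ 4a³ + 27b² = 4·12³ + 27·14² = 4·1728 + 27·196 ≡ 6 (mod 19). Nonzero ⇒ E is nonsingular.
For each x ∈ F_19, compute rhs = x³ + 12·x + 14 mod 19, then count y ∈ F_19 with y² ≡ rhs.
  x = 0: rhs = 14, matching y values: none (0 points).
  x = 1: rhs = 8, matching y values: none (0 points).
  x = 2: rhs = 8, matching y values: none (0 points).
  x = 3: rhs = 1, matching y values: 1, 18 (2 points).
  x = 4: rhs = 12, matching y values: none (0 points).
  x = 5: rhs = 9, matching y values: 3, 16 (2 points).
  x = 6: rhs = 17, matching y values: 6, 13 (2 points).
  x = 7: rhs = 4, matching y values: 2, 17 (2 points).
  x = 8: rhs = 14, matching y values: none (0 points).
  x = 9: rhs = 15, matching y values: none (0 points).
  x = 10: rhs = 13, matching y values: none (0 points).
  x = 11: rhs = 14, matching y values: none (0 points).
  x = 12: rhs = 5, matching y values: 9, 10 (2 points).
  x = 13: rhs = 11, matching y values: 7, 12 (2 points).
  x = 14: rhs = 0, matching y values: 0 (1 points).
  x = 15: rhs = 16, matching y values: 4, 15 (2 points).
  x = 16: rhs = 8, matching y values: none (0 points).
  x = 17: rhs = 1, matching y values: 1, 18 (2 points).
  x = 18: rhs = 1, matching y values: 1, 18 (2 points).
Total affine count: 19.
Full point count |E(F_19)| = 19 + 1 = 20.
Hasse bound: |20 − (19+1)| = |0| = 0 ≤ 2√19 ≈ 8.7178 ✓.


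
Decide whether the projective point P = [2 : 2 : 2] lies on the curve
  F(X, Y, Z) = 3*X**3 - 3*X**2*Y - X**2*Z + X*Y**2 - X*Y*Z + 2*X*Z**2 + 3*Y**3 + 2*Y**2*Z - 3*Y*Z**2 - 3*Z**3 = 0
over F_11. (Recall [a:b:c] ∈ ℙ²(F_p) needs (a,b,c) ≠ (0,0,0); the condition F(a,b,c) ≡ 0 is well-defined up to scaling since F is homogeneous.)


F(2,2,2) ≡ 0 (mod 11); P is on the curve.

Evaluate F(2, 2, 2) term-by-term (mod 11).
  3*X**3 ↦ 3·8·1·1 = 24
  -3*X**2*Y ↦ -3·4·2·1 = -24
  -X**2*Z ↦ -1·4·1·2 = -8
  X*Y**2 ↦ 1·2·4·1 = 8
  -X*Y*Z ↦ -1·2·2·2 = -8
  2*X*Z**2 ↦ 2·2·1·4 = 16
  3*Y**3 ↦ 3·1·8·1 = 24
  2*Y**2*Z ↦ 2·1·4·2 = 16
  -3*Y*Z**2 ↦ -3·1·2·4 = -24
  -3*Z**3 ↦ -3·1·1·8 = -24
Sum: F(2, 2, 2) = (24) + (-24) + (-8) + (8) + (-8) + (16) + (24) + (16) + (-24) + (-24) = 0.
Reducing mod 11: 0 ≡ 0 (mod 11).
Since F(a, b, c) ≡ 0 (mod 11), P lies on the curve.


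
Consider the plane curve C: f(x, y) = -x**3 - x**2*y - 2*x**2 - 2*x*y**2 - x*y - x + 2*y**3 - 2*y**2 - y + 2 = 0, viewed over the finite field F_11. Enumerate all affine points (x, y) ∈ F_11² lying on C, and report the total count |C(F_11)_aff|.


Affine F_11-points: {(0, 7), (3, 2), (5, 7), (6, 2), (7, 1), (7, 8), (7, 10), (8, 7), (9, 2)}; count = 9.

For each of the 121 pairs (x, y) ∈ F_11², evaluate f(x, y) mod 11. Record the zeros.
  x = 0: [0↦2, 1↦1, 2↦8, 3↦2, 4↦6, 5↦10, 6↦4, 7↦0, 8↦10, 9↦2, 10↦10]  zeros at y ∈ {7}
  x = 1: [0↦9, 1↦4, 2↦3, 3↦7, 4↦6, 5↦1, 6↦4, 7↦5, 8↦5, 9↦5, 10↦6]  zeros at y ∈ ∅
  x = 2: [0↦6, 1↦6, 2↦6, 3↦7, 4↦10, 5↦5, 6↦4, 7↦8, 8↦7, 9↦2, 10↦5]  zeros at y ∈ ∅
  x = 3: [0↦9, 1↦1, 2↦0, 3↦7, 4↦1, 5↦5, 6↦9, 7↦3, 8↦10, 9↦9, 10↦1]  zeros at y ∈ {2}
  x = 4: [0↦1, 1↦5, 2↦1, 3↦1, 4↦6, 5↦6, 6↦2, 7↦6, 8↦8, 9↦9, 10↦10]  zeros at y ∈ ∅
  x = 5: [0↦9, 1↦1, 2↦3, 3↦5, 4↦8, 5↦2, 6↦10, 7↦0, 8↦6, 9↦7, 10↦4]  zeros at y ∈ {7}
  x = 6: [0↦5, 1↦5, 2↦0, 3↦2, 4↦1, 5↦9, 6↦5, 7↦1, 8↦9, 9↦8, 10↦10]  zeros at y ∈ {2}
  x = 7: [0↦5, 1↦0, 2↦8, 3↦8, 4↦1, 5↦10, 6↦3, 7↦3, 8↦0, 9↦6, 10↦0]  zeros at y ∈ {1, 8, 10}
  x = 8: [0↦3, 1↦2, 2↦10, 3↦6, 4↦2, 5↦10, 6↦9, 7↦0, 8↦6, 9↦6, 10↦1]  zeros at y ∈ {7}
  x = 9: [0↦4, 1↦5, 2↦0, 3↦1, 4↦9, 5↦3, 6↦6, 7↦8, 8↦10, 9↦2, 10↦7]  zeros at y ∈ {2}
  x = 10: [0↦2, 1↦3, 2↦5, 3↦9, 4↦5, 5↦5, 6↦10, 7↦10, 8↦6, 9↦10, 10↦1]  zeros at y ∈ ∅
Collecting zeros: affine points = {(0, 7), (3, 2), (5, 7), (6, 2), (7, 1), (7, 8), (7, 10), (8, 7), (9, 2)}.
Total count |C(F_11)_aff| = 9.


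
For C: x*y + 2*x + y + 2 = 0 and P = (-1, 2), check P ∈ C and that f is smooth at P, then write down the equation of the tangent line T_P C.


Tangent line at P: 4*x + 4 = 0.

Step 1: f(-1, 2) = 0, so P lies on C.
Step 2: partial derivatives
  f_x(x, y) = y + 2, f_y(x, y) = x + 1.
  f_x(P) = 4, f_y(P) = 0 (gradient nonzero, so P is smooth).
Step 3: tangent line at P: 4·(x − -1) + 0·(y − 2) = 0.
Expanding: 4*x + 4 = 0.
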